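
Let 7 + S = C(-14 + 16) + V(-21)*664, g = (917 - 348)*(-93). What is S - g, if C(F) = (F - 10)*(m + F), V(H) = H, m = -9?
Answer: 39022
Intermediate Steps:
g = -52917 (g = 569*(-93) = -52917)
C(F) = (-10 + F)*(-9 + F) (C(F) = (F - 10)*(-9 + F) = (-10 + F)*(-9 + F))
S = -13895 (S = -7 + ((90 + (-14 + 16)² - 19*(-14 + 16)) - 21*664) = -7 + ((90 + 2² - 19*2) - 13944) = -7 + ((90 + 4 - 38) - 13944) = -7 + (56 - 13944) = -7 - 13888 = -13895)
S - g = -13895 - 1*(-52917) = -13895 + 52917 = 39022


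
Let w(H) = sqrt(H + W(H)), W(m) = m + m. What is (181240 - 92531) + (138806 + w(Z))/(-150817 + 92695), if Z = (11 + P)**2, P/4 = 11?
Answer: 2577902846/29061 - 55*sqrt(3)/58122 ≈ 88707.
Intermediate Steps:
P = 44 (P = 4*11 = 44)
W(m) = 2*m
Z = 3025 (Z = (11 + 44)**2 = 55**2 = 3025)
w(H) = sqrt(3)*sqrt(H) (w(H) = sqrt(H + 2*H) = sqrt(3*H) = sqrt(3)*sqrt(H))
(181240 - 92531) + (138806 + w(Z))/(-150817 + 92695) = (181240 - 92531) + (138806 + sqrt(3)*sqrt(3025))/(-150817 + 92695) = 88709 + (138806 + sqrt(3)*55)/(-58122) = 88709 + (138806 + 55*sqrt(3))*(-1/58122) = 88709 + (-69403/29061 - 55*sqrt(3)/58122) = 2577902846/29061 - 55*sqrt(3)/58122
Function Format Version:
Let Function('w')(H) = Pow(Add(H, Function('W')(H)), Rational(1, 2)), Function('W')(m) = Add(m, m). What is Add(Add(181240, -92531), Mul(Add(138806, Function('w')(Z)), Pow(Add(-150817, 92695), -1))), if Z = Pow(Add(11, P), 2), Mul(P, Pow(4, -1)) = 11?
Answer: Add(Rational(2577902846, 29061), Mul(Rational(-55, 58122), Pow(3, Rational(1, 2)))) ≈ 88707.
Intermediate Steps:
P = 44 (P = Mul(4, 11) = 44)
Function('W')(m) = Mul(2, m)
Z = 3025 (Z = Pow(Add(11, 44), 2) = Pow(55, 2) = 3025)
Function('w')(H) = Mul(Pow(3, Rational(1, 2)), Pow(H, Rational(1, 2))) (Function('w')(H) = Pow(Add(H, Mul(2, H)), Rational(1, 2)) = Pow(Mul(3, H), Rational(1, 2)) = Mul(Pow(3, Rational(1, 2)), Pow(H, Rational(1, 2))))
Add(Add(181240, -92531), Mul(Add(138806, Function('w')(Z)), Pow(Add(-150817, 92695), -1))) = Add(Add(181240, -92531), Mul(Add(138806, Mul(Pow(3, Rational(1, 2)), Pow(3025, Rational(1, 2)))), Pow(Add(-150817, 92695), -1))) = Add(88709, Mul(Add(138806, Mul(Pow(3, Rational(1, 2)), 55)), Pow(-58122, -1))) = Add(88709, Mul(Add(138806, Mul(55, Pow(3, Rational(1, 2)))), Rational(-1, 58122))) = Add(88709, Add(Rational(-69403, 29061), Mul(Rational(-55, 58122), Pow(3, Rational(1, 2))))) = Add(Rational(2577902846, 29061), Mul(Rational(-55, 58122), Pow(3, Rational(1, 2))))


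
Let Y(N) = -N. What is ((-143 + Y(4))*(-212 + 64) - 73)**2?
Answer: 470152489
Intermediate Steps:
((-143 + Y(4))*(-212 + 64) - 73)**2 = ((-143 - 1*4)*(-212 + 64) - 73)**2 = ((-143 - 4)*(-148) - 73)**2 = (-147*(-148) - 73)**2 = (21756 - 73)**2 = 21683**2 = 470152489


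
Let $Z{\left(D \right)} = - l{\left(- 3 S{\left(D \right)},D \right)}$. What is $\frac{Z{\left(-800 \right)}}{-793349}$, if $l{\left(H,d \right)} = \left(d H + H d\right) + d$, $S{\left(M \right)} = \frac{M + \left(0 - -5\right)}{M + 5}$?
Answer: $\frac{4000}{793349} \approx 0.0050419$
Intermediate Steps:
$S{\left(M \right)} = 1$ ($S{\left(M \right)} = \frac{M + \left(0 + 5\right)}{5 + M} = \frac{M + 5}{5 + M} = \frac{5 + M}{5 + M} = 1$)
$l{\left(H,d \right)} = d + 2 H d$ ($l{\left(H,d \right)} = \left(H d + H d\right) + d = 2 H d + d = d + 2 H d$)
$Z{\left(D \right)} = 5 D$ ($Z{\left(D \right)} = - D \left(1 + 2 \left(\left(-3\right) 1\right)\right) = - D \left(1 + 2 \left(-3\right)\right) = - D \left(1 - 6\right) = - D \left(-5\right) = - \left(-5\right) D = 5 D$)
$\frac{Z{\left(-800 \right)}}{-793349} = \frac{5 \left(-800\right)}{-793349} = \left(-4000\right) \left(- \frac{1}{793349}\right) = \frac{4000}{793349}$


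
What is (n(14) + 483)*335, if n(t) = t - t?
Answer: 161805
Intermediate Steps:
n(t) = 0
(n(14) + 483)*335 = (0 + 483)*335 = 483*335 = 161805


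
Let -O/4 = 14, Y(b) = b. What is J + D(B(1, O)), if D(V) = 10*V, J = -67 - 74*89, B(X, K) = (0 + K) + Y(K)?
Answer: -7773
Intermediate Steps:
O = -56 (O = -4*14 = -56)
B(X, K) = 2*K (B(X, K) = (0 + K) + K = K + K = 2*K)
J = -6653 (J = -67 - 6586 = -6653)
J + D(B(1, O)) = -6653 + 10*(2*(-56)) = -6653 + 10*(-112) = -6653 - 1120 = -7773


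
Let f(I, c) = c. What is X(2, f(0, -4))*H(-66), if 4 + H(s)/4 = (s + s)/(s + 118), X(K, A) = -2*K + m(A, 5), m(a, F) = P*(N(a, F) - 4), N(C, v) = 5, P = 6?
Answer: -680/13 ≈ -52.308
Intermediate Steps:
m(a, F) = 6 (m(a, F) = 6*(5 - 4) = 6*1 = 6)
X(K, A) = 6 - 2*K (X(K, A) = -2*K + 6 = 6 - 2*K)
H(s) = -16 + 8*s/(118 + s) (H(s) = -16 + 4*((s + s)/(s + 118)) = -16 + 4*((2*s)/(118 + s)) = -16 + 4*(2*s/(118 + s)) = -16 + 8*s/(118 + s))
X(2, f(0, -4))*H(-66) = (6 - 2*2)*(8*(-236 - 1*(-66))/(118 - 66)) = (6 - 4)*(8*(-236 + 66)/52) = 2*(8*(1/52)*(-170)) = 2*(-340/13) = -680/13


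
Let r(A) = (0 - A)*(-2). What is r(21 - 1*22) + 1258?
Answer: 1256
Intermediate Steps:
r(A) = 2*A (r(A) = -A*(-2) = 2*A)
r(21 - 1*22) + 1258 = 2*(21 - 1*22) + 1258 = 2*(21 - 22) + 1258 = 2*(-1) + 1258 = -2 + 1258 = 1256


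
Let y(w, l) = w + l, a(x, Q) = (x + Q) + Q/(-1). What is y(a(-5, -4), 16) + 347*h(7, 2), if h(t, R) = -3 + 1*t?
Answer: 1399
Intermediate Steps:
a(x, Q) = x (a(x, Q) = (Q + x) + Q*(-1) = (Q + x) - Q = x)
h(t, R) = -3 + t
y(w, l) = l + w
y(a(-5, -4), 16) + 347*h(7, 2) = (16 - 5) + 347*(-3 + 7) = 11 + 347*4 = 11 + 1388 = 1399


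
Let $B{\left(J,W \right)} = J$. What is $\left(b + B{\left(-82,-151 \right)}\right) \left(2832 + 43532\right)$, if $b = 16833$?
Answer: $776643364$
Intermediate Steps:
$\left(b + B{\left(-82,-151 \right)}\right) \left(2832 + 43532\right) = \left(16833 - 82\right) \left(2832 + 43532\right) = 16751 \cdot 46364 = 776643364$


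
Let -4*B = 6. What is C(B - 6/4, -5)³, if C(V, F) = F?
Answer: -125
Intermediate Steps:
B = -3/2 (B = -¼*6 = -3/2 ≈ -1.5000)
C(B - 6/4, -5)³ = (-5)³ = -125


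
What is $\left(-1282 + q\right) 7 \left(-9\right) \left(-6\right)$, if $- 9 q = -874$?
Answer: $-447888$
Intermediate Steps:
$q = \frac{874}{9}$ ($q = \left(- \frac{1}{9}\right) \left(-874\right) = \frac{874}{9} \approx 97.111$)
$\left(-1282 + q\right) 7 \left(-9\right) \left(-6\right) = \left(-1282 + \frac{874}{9}\right) 7 \left(-9\right) \left(-6\right) = - \frac{10664 \left(\left(-63\right) \left(-6\right)\right)}{9} = \left(- \frac{10664}{9}\right) 378 = -447888$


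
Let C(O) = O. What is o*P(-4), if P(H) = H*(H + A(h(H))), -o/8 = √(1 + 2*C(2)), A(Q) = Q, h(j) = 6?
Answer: 64*√5 ≈ 143.11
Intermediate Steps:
o = -8*√5 (o = -8*√(1 + 2*2) = -8*√(1 + 4) = -8*√5 ≈ -17.889)
P(H) = H*(6 + H) (P(H) = H*(H + 6) = H*(6 + H))
o*P(-4) = (-8*√5)*(-4*(6 - 4)) = (-8*√5)*(-4*2) = -8*√5*(-8) = 64*√5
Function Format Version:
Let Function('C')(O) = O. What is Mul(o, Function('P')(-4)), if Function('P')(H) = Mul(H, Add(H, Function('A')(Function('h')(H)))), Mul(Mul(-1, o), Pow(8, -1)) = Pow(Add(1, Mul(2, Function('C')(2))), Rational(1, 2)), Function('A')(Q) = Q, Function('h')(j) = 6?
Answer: Mul(64, Pow(5, Rational(1, 2))) ≈ 143.11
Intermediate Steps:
o = Mul(-8, Pow(5, Rational(1, 2))) (o = Mul(-8, Pow(Add(1, Mul(2, 2)), Rational(1, 2))) = Mul(-8, Pow(Add(1, 4), Rational(1, 2))) = Mul(-8, Pow(5, Rational(1, 2))) ≈ -17.889)
Function('P')(H) = Mul(H, Add(6, H)) (Function('P')(H) = Mul(H, Add(H, 6)) = Mul(H, Add(6, H)))
Mul(o, Function('P')(-4)) = Mul(Mul(-8, Pow(5, Rational(1, 2))), Mul(-4, Add(6, -4))) = Mul(Mul(-8, Pow(5, Rational(1, 2))), Mul(-4, 2)) = Mul(Mul(-8, Pow(5, Rational(1, 2))), -8) = Mul(64, Pow(5, Rational(1, 2)))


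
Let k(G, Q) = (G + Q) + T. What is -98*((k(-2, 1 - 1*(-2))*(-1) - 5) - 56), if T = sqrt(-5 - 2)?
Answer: 6076 + 98*I*sqrt(7) ≈ 6076.0 + 259.28*I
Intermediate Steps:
T = I*sqrt(7) (T = sqrt(-7) = I*sqrt(7) ≈ 2.6458*I)
k(G, Q) = G + Q + I*sqrt(7) (k(G, Q) = (G + Q) + I*sqrt(7) = G + Q + I*sqrt(7))
-98*((k(-2, 1 - 1*(-2))*(-1) - 5) - 56) = -98*(((-2 + (1 - 1*(-2)) + I*sqrt(7))*(-1) - 5) - 56) = -98*(((-2 + (1 + 2) + I*sqrt(7))*(-1) - 5) - 56) = -98*(((-2 + 3 + I*sqrt(7))*(-1) - 5) - 56) = -98*(((1 + I*sqrt(7))*(-1) - 5) - 56) = -98*(((-1 - I*sqrt(7)) - 5) - 56) = -98*((-6 - I*sqrt(7)) - 56) = -98*(-62 - I*sqrt(7)) = 6076 + 98*I*sqrt(7)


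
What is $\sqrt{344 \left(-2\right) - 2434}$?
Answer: $i \sqrt{3122} \approx 55.875 i$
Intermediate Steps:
$\sqrt{344 \left(-2\right) - 2434} = \sqrt{-688 - 2434} = \sqrt{-3122} = i \sqrt{3122}$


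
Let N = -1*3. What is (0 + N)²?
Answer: 9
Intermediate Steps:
N = -3
(0 + N)² = (0 - 3)² = (-3)² = 9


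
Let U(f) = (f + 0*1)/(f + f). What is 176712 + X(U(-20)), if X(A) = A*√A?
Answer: 176712 + √2/4 ≈ 1.7671e+5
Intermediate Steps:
U(f) = ½ (U(f) = (f + 0)/((2*f)) = f*(1/(2*f)) = ½)
X(A) = A^(3/2)
176712 + X(U(-20)) = 176712 + (½)^(3/2) = 176712 + √2/4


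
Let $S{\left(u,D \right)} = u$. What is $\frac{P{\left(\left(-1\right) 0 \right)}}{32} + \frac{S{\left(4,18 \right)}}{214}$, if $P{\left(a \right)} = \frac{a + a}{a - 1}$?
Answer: $\frac{2}{107} \approx 0.018692$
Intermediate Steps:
$P{\left(a \right)} = \frac{2 a}{-1 + a}$
$\frac{P{\left(\left(-1\right) 0 \right)}}{32} + \frac{S{\left(4,18 \right)}}{214} = \frac{2 \left(\left(-1\right) 0\right) \frac{1}{-1 - 0}}{32} + \frac{4}{214} = 2 \cdot 0 \frac{1}{-1 + 0} \cdot \frac{1}{32} + 4 \cdot \frac{1}{214} = 2 \cdot 0 \frac{1}{-1} \cdot \frac{1}{32} + \frac{2}{107} = 2 \cdot 0 \left(-1\right) \frac{1}{32} + \frac{2}{107} = 0 \cdot \frac{1}{32} + \frac{2}{107} = 0 + \frac{2}{107} = \frac{2}{107}$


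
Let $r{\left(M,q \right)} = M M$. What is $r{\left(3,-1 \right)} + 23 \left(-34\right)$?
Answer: $-773$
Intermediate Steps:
$r{\left(M,q \right)} = M^{2}$
$r{\left(3,-1 \right)} + 23 \left(-34\right) = 3^{2} + 23 \left(-34\right) = 9 - 782 = -773$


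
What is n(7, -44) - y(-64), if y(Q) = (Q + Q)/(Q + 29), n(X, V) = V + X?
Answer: -1423/35 ≈ -40.657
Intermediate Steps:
y(Q) = 2*Q/(29 + Q) (y(Q) = (2*Q)/(29 + Q) = 2*Q/(29 + Q))
n(7, -44) - y(-64) = (-44 + 7) - 2*(-64)/(29 - 64) = -37 - 2*(-64)/(-35) = -37 - 2*(-64)*(-1)/35 = -37 - 1*128/35 = -37 - 128/35 = -1423/35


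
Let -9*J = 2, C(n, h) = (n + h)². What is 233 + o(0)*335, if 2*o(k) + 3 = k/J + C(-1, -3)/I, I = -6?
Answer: -4297/6 ≈ -716.17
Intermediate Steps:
C(n, h) = (h + n)²
J = -2/9 (J = -⅑*2 = -2/9 ≈ -0.22222)
o(k) = -17/6 - 9*k/4 (o(k) = -3/2 + (k/(-2/9) + (-3 - 1)²/(-6))/2 = -3/2 + (k*(-9/2) + (-4)²*(-⅙))/2 = -3/2 + (-9*k/2 + 16*(-⅙))/2 = -3/2 + (-9*k/2 - 8/3)/2 = -3/2 + (-8/3 - 9*k/2)/2 = -3/2 + (-4/3 - 9*k/4) = -17/6 - 9*k/4)
233 + o(0)*335 = 233 + (-17/6 - 9/4*0)*335 = 233 + (-17/6 + 0)*335 = 233 - 17/6*335 = 233 - 5695/6 = -4297/6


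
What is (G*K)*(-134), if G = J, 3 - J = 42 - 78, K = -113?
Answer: 590538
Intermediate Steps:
J = 39 (J = 3 - (42 - 78) = 3 - 1*(-36) = 3 + 36 = 39)
G = 39
(G*K)*(-134) = (39*(-113))*(-134) = -4407*(-134) = 590538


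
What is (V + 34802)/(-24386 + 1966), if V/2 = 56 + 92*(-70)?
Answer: -11017/11210 ≈ -0.98278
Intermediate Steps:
V = -12768 (V = 2*(56 + 92*(-70)) = 2*(56 - 6440) = 2*(-6384) = -12768)
(V + 34802)/(-24386 + 1966) = (-12768 + 34802)/(-24386 + 1966) = 22034/(-22420) = 22034*(-1/22420) = -11017/11210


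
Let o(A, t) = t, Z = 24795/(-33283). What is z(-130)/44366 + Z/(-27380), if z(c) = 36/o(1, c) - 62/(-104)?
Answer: 18082562051/525592955753320 ≈ 3.4404e-5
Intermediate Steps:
Z = -24795/33283 (Z = 24795*(-1/33283) = -24795/33283 ≈ -0.74498)
z(c) = 31/52 + 36/c (z(c) = 36/c - 62/(-104) = 36/c - 62*(-1/104) = 36/c + 31/52 = 31/52 + 36/c)
z(-130)/44366 + Z/(-27380) = (31/52 + 36/(-130))/44366 - 24795/33283/(-27380) = (31/52 + 36*(-1/130))*(1/44366) - 24795/33283*(-1/27380) = (31/52 - 18/65)*(1/44366) + 4959/182257708 = (83/260)*(1/44366) + 4959/182257708 = 83/11535160 + 4959/182257708 = 18082562051/525592955753320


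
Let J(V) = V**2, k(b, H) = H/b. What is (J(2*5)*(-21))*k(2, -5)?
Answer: 5250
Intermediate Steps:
(J(2*5)*(-21))*k(2, -5) = ((2*5)**2*(-21))*(-5/2) = (10**2*(-21))*(-5*1/2) = (100*(-21))*(-5/2) = -2100*(-5/2) = 5250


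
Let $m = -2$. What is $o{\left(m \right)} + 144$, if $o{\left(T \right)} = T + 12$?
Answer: $154$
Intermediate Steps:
$o{\left(T \right)} = 12 + T$
$o{\left(m \right)} + 144 = \left(12 - 2\right) + 144 = 10 + 144 = 154$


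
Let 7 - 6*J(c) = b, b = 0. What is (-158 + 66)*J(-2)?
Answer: -322/3 ≈ -107.33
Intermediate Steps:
J(c) = 7/6 (J(c) = 7/6 - ⅙*0 = 7/6 + 0 = 7/6)
(-158 + 66)*J(-2) = (-158 + 66)*(7/6) = -92*7/6 = -322/3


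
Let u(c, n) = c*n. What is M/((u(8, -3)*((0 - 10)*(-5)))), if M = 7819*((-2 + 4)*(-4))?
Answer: 7819/150 ≈ 52.127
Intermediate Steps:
M = -62552 (M = 7819*(2*(-4)) = 7819*(-8) = -62552)
M/((u(8, -3)*((0 - 10)*(-5)))) = -62552*1/(120*(0 - 10)) = -62552/((-(-240)*(-5))) = -62552/((-24*50)) = -62552/(-1200) = -62552*(-1/1200) = 7819/150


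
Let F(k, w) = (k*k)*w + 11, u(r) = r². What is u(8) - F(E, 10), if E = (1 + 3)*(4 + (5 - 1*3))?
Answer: -5707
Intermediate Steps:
E = 24 (E = 4*(4 + (5 - 3)) = 4*(4 + 2) = 4*6 = 24)
F(k, w) = 11 + w*k² (F(k, w) = k²*w + 11 = w*k² + 11 = 11 + w*k²)
u(8) - F(E, 10) = 8² - (11 + 10*24²) = 64 - (11 + 10*576) = 64 - (11 + 5760) = 64 - 1*5771 = 64 - 5771 = -5707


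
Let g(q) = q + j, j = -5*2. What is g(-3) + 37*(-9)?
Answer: -346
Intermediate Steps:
j = -10
g(q) = -10 + q (g(q) = q - 10 = -10 + q)
g(-3) + 37*(-9) = (-10 - 3) + 37*(-9) = -13 - 333 = -346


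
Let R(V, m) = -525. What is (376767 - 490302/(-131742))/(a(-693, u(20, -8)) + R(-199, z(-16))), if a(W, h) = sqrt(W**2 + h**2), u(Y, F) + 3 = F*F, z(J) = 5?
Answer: 289546415760/304975411 + 2757584912*sqrt(483970)/1524877055 ≈ 2207.5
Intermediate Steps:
u(Y, F) = -3 + F**2 (u(Y, F) = -3 + F*F = -3 + F**2)
(376767 - 490302/(-131742))/(a(-693, u(20, -8)) + R(-199, z(-16))) = (376767 - 490302/(-131742))/(sqrt((-693)**2 + (-3 + (-8)**2)**2) - 525) = (376767 - 490302*(-1/131742))/(sqrt(480249 + (-3 + 64)**2) - 525) = (376767 + 27239/7319)/(sqrt(480249 + 61**2) - 525) = 2757584912/(7319*(sqrt(480249 + 3721) - 525)) = 2757584912/(7319*(sqrt(483970) - 525)) = 2757584912/(7319*(-525 + sqrt(483970)))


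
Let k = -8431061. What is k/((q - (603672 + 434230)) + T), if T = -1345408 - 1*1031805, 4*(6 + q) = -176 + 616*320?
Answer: 8431061/3365885 ≈ 2.5049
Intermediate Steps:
q = 49230 (q = -6 + (-176 + 616*320)/4 = -6 + (-176 + 197120)/4 = -6 + (¼)*196944 = -6 + 49236 = 49230)
T = -2377213 (T = -1345408 - 1031805 = -2377213)
k/((q - (603672 + 434230)) + T) = -8431061/((49230 - (603672 + 434230)) - 2377213) = -8431061/((49230 - 1*1037902) - 2377213) = -8431061/((49230 - 1037902) - 2377213) = -8431061/(-988672 - 2377213) = -8431061/(-3365885) = -8431061*(-1/3365885) = 8431061/3365885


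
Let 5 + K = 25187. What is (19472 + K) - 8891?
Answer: 35763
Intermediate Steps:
K = 25182 (K = -5 + 25187 = 25182)
(19472 + K) - 8891 = (19472 + 25182) - 8891 = 44654 - 8891 = 35763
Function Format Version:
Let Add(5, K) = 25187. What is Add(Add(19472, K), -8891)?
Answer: 35763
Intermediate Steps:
K = 25182 (K = Add(-5, 25187) = 25182)
Add(Add(19472, K), -8891) = Add(Add(19472, 25182), -8891) = Add(44654, -8891) = 35763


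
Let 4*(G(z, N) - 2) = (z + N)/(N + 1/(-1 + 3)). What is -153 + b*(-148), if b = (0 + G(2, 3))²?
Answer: -47790/49 ≈ -975.31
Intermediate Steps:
G(z, N) = 2 + (N + z)/(4*(½ + N)) (G(z, N) = 2 + ((z + N)/(N + 1/(-1 + 3)))/4 = 2 + ((N + z)/(N + 1/2))/4 = 2 + ((N + z)/(N + ½))/4 = 2 + ((N + z)/(½ + N))/4 = 2 + (N + z)/(4*(½ + N)))
b = 1089/196 (b = (0 + (4 + 2 + 9*3)/(2*(1 + 2*3)))² = (0 + (4 + 2 + 27)/(2*(1 + 6)))² = (0 + (½)*33/7)² = (0 + (½)*(⅐)*33)² = (0 + 33/14)² = (33/14)² = 1089/196 ≈ 5.5561)
-153 + b*(-148) = -153 + (1089/196)*(-148) = -153 - 40293/49 = -47790/49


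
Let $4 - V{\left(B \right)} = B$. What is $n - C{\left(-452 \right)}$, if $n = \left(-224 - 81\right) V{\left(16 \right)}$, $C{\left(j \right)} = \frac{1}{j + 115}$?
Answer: $\frac{1233421}{337} \approx 3660.0$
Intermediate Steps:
$V{\left(B \right)} = 4 - B$
$C{\left(j \right)} = \frac{1}{115 + j}$
$n = 3660$ ($n = \left(-224 - 81\right) \left(4 - 16\right) = - 305 \left(4 - 16\right) = \left(-305\right) \left(-12\right) = 3660$)
$n - C{\left(-452 \right)} = 3660 - \frac{1}{115 - 452} = 3660 - \frac{1}{-337} = 3660 - - \frac{1}{337} = 3660 + \frac{1}{337} = \frac{1233421}{337}$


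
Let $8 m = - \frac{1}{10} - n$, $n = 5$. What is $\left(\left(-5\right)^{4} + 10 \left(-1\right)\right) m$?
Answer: $- \frac{6273}{16} \approx -392.06$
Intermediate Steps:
$m = - \frac{51}{80}$ ($m = \frac{- \frac{1}{10} - 5}{8} = \frac{1}{8} \left(- \frac{51}{10}\right) = - \frac{51}{80} \approx -0.6375$)
$\left(\left(-5\right)^{4} + 10 \left(-1\right)\right) m = \left(\left(-5\right)^{4} + 10 \left(-1\right)\right) \left(- \frac{51}{80}\right) = \left(625 - 10\right) \left(- \frac{51}{80}\right) = 615 \left(- \frac{51}{80}\right) = - \frac{6273}{16}$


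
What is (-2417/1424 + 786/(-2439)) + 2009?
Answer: 2323505299/1157712 ≈ 2007.0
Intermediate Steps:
(-2417/1424 + 786/(-2439)) + 2009 = (-2417*1/1424 + 786*(-1/2439)) + 2009 = (-2417/1424 - 262/813) + 2009 = -2338109/1157712 + 2009 = 2323505299/1157712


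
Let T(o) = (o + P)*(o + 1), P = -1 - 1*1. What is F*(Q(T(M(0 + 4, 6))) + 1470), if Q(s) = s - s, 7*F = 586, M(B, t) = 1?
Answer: 123060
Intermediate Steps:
F = 586/7 (F = (1/7)*586 = 586/7 ≈ 83.714)
P = -2 (P = -1 - 1 = -2)
T(o) = (1 + o)*(-2 + o) (T(o) = (o - 2)*(o + 1) = (-2 + o)*(1 + o) = (1 + o)*(-2 + o))
Q(s) = 0
F*(Q(T(M(0 + 4, 6))) + 1470) = 586*(0 + 1470)/7 = (586/7)*1470 = 123060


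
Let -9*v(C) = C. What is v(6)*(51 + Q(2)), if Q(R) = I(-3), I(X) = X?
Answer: -32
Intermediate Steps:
v(C) = -C/9
Q(R) = -3
v(6)*(51 + Q(2)) = (-⅑*6)*(51 - 3) = -⅔*48 = -32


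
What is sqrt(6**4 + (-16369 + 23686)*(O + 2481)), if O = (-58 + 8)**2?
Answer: 3*sqrt(4049697) ≈ 6037.2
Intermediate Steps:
O = 2500 (O = (-50)**2 = 2500)
sqrt(6**4 + (-16369 + 23686)*(O + 2481)) = sqrt(6**4 + (-16369 + 23686)*(2500 + 2481)) = sqrt(1296 + 7317*4981) = sqrt(1296 + 36445977) = sqrt(36447273) = 3*sqrt(4049697)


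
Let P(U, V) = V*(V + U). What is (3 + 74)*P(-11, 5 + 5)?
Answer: -770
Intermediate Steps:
P(U, V) = V*(U + V)
(3 + 74)*P(-11, 5 + 5) = (3 + 74)*((5 + 5)*(-11 + (5 + 5))) = 77*(10*(-11 + 10)) = 77*(10*(-1)) = 77*(-10) = -770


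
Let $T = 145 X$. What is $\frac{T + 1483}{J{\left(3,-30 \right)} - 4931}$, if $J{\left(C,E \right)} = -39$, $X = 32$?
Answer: $- \frac{6123}{4970} \approx -1.232$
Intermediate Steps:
$T = 4640$ ($T = 145 \cdot 32 = 4640$)
$\frac{T + 1483}{J{\left(3,-30 \right)} - 4931} = \frac{4640 + 1483}{-39 - 4931} = \frac{6123}{-4970} = 6123 \left(- \frac{1}{4970}\right) = - \frac{6123}{4970}$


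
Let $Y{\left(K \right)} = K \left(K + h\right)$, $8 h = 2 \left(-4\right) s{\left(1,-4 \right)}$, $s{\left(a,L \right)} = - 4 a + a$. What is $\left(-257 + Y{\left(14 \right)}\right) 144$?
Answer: $-2736$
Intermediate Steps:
$s{\left(a,L \right)} = - 3 a$
$h = 3$ ($h = \frac{2 \left(-4\right) \left(\left(-3\right) 1\right)}{8} = \frac{\left(-8\right) \left(-3\right)}{8} = \frac{1}{8} \cdot 24 = 3$)
$Y{\left(K \right)} = K \left(3 + K\right)$ ($Y{\left(K \right)} = K \left(K + 3\right) = K \left(3 + K\right)$)
$\left(-257 + Y{\left(14 \right)}\right) 144 = \left(-257 + 14 \left(3 + 14\right)\right) 144 = \left(-257 + 14 \cdot 17\right) 144 = \left(-257 + 238\right) 144 = \left(-19\right) 144 = -2736$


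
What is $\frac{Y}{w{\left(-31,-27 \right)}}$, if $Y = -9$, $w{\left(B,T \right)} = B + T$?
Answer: $\frac{9}{58} \approx 0.15517$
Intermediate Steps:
$\frac{Y}{w{\left(-31,-27 \right)}} = - \frac{9}{-31 - 27} = - \frac{9}{-58} = \left(-9\right) \left(- \frac{1}{58}\right) = \frac{9}{58}$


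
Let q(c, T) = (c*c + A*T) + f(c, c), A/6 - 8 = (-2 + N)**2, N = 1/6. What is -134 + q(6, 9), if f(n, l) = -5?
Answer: 1021/2 ≈ 510.50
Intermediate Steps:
N = 1/6 ≈ 0.16667
A = 409/6 (A = 48 + 6*(-2 + 1/6)**2 = 48 + 6*(-11/6)**2 = 48 + 6*(121/36) = 48 + 121/6 = 409/6 ≈ 68.167)
q(c, T) = -5 + c**2 + 409*T/6 (q(c, T) = (c*c + 409*T/6) - 5 = (c**2 + 409*T/6) - 5 = -5 + c**2 + 409*T/6)
-134 + q(6, 9) = -134 + (-5 + 6**2 + (409/6)*9) = -134 + (-5 + 36 + 1227/2) = -134 + 1289/2 = 1021/2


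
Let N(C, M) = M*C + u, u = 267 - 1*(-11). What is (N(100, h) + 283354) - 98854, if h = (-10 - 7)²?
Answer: 213678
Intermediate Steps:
u = 278 (u = 267 + 11 = 278)
h = 289 (h = (-17)² = 289)
N(C, M) = 278 + C*M (N(C, M) = M*C + 278 = C*M + 278 = 278 + C*M)
(N(100, h) + 283354) - 98854 = ((278 + 100*289) + 283354) - 98854 = ((278 + 28900) + 283354) - 98854 = (29178 + 283354) - 98854 = 312532 - 98854 = 213678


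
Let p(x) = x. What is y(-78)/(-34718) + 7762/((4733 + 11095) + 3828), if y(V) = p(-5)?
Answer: 67394849/170604252 ≈ 0.39504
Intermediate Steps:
y(V) = -5
y(-78)/(-34718) + 7762/((4733 + 11095) + 3828) = -5/(-34718) + 7762/((4733 + 11095) + 3828) = -5*(-1/34718) + 7762/(15828 + 3828) = 5/34718 + 7762/19656 = 5/34718 + 7762*(1/19656) = 5/34718 + 3881/9828 = 67394849/170604252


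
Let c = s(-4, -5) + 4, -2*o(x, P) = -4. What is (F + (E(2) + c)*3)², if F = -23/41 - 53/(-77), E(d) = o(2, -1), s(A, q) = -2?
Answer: 1465817796/9966649 ≈ 147.07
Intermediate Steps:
o(x, P) = 2 (o(x, P) = -½*(-4) = 2)
E(d) = 2
c = 2 (c = -2 + 4 = 2)
F = 402/3157 (F = -23*1/41 - 53*(-1/77) = -23/41 + 53/77 = 402/3157 ≈ 0.12734)
(F + (E(2) + c)*3)² = (402/3157 + (2 + 2)*3)² = (402/3157 + 4*3)² = (402/3157 + 12)² = (38286/3157)² = 1465817796/9966649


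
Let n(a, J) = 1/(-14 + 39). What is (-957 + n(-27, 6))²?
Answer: 572357776/625 ≈ 9.1577e+5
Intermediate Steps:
n(a, J) = 1/25
(-957 + n(-27, 6))² = (-957 + 1/25)² = (-23924/25)² = 572357776/625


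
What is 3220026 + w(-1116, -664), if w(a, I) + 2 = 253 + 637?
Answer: 3220914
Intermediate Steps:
w(a, I) = 888 (w(a, I) = -2 + (253 + 637) = -2 + 890 = 888)
3220026 + w(-1116, -664) = 3220026 + 888 = 3220914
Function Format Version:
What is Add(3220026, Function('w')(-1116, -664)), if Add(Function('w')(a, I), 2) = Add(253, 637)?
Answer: 3220914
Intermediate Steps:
Function('w')(a, I) = 888 (Function('w')(a, I) = Add(-2, Add(253, 637)) = Add(-2, 890) = 888)
Add(3220026, Function('w')(-1116, -664)) = Add(3220026, 888) = 3220914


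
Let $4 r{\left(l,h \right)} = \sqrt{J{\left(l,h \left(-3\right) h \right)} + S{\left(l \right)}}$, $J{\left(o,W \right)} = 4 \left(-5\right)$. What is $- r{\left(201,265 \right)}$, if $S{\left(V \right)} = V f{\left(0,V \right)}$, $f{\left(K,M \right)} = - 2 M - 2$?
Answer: $- \frac{i \sqrt{20306}}{2} \approx - 71.25 i$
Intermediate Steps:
$f{\left(K,M \right)} = -2 - 2 M$
$S{\left(V \right)} = V \left(-2 - 2 V\right)$
$J{\left(o,W \right)} = -20$
$r{\left(l,h \right)} = \frac{\sqrt{-20 - 2 l \left(1 + l\right)}}{4}$
$- r{\left(201,265 \right)} = - \frac{\sqrt{2} \sqrt{-10 - 201 \left(1 + 201\right)}}{4} = - \frac{\sqrt{2} \sqrt{-10 - 201 \cdot 202}}{4} = - \frac{\sqrt{2} \sqrt{-10 - 40602}}{4} = - \frac{\sqrt{2} \sqrt{-40612}}{4} = - \frac{\sqrt{2} \cdot 2 i \sqrt{10153}}{4} = - \frac{i \sqrt{20306}}{2}$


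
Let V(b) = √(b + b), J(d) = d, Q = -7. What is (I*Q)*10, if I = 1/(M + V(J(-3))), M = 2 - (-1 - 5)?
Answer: -8 + I*√6 ≈ -8.0 + 2.4495*I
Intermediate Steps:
V(b) = √2*√b (V(b) = √(2*b) = √2*√b)
M = 8 (M = 2 - 1*(-6) = 2 + 6 = 8)
I = 1/(8 + I*√6) (I = 1/(8 + √2*√(-3)) = 1/(8 + √2*(I*√3)) = 1/(8 + I*√6) ≈ 0.11429 - 0.034993*I)
(I*Q)*10 = ((4/35 - I*√6/70)*(-7))*10 = (-⅘ + I*√6/10)*10 = -8 + I*√6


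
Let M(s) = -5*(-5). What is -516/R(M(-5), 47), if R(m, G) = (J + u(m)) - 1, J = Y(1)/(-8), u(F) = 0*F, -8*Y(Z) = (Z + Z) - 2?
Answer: 516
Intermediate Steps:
M(s) = 25
Y(Z) = 1/4 - Z/4 (Y(Z) = -((Z + Z) - 2)/8 = -(2*Z - 2)/8 = -(-2 + 2*Z)/8 = 1/4 - Z/4)
u(F) = 0
J = 0 (J = (1/4 - 1/4*1)/(-8) = (1/4 - 1/4)*(-1/8) = 0*(-1/8) = 0)
R(m, G) = -1 (R(m, G) = (0 + 0) - 1 = 0 - 1 = -1)
-516/R(M(-5), 47) = -516/(-1) = -516*(-1) = 516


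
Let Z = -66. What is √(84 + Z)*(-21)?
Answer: -63*√2 ≈ -89.095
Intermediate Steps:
√(84 + Z)*(-21) = √(84 - 66)*(-21) = √18*(-21) = (3*√2)*(-21) = -63*√2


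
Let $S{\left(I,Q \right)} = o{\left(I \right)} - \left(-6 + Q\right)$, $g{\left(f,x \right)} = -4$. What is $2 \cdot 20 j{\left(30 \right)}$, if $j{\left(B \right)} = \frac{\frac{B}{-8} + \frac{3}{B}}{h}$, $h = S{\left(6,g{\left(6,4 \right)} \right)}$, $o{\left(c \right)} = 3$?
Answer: $- \frac{146}{13} \approx -11.231$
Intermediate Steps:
$S{\left(I,Q \right)} = 9 - Q$ ($S{\left(I,Q \right)} = 3 - \left(-6 + Q\right) = 9 - Q$)
$h = 13$ ($h = 9 - -4 = 9 + 4 = 13$)
$j{\left(B \right)} = - \frac{B}{104} + \frac{3}{13 B}$ ($j{\left(B \right)} = \frac{\frac{B}{-8} + \frac{3}{B}}{13} = \left(B \left(- \frac{1}{8}\right) + \frac{3}{B}\right) \frac{1}{13} = \left(- \frac{B}{8} + \frac{3}{B}\right) \frac{1}{13} = \left(\frac{3}{B} - \frac{B}{8}\right) \frac{1}{13} = - \frac{B}{104} + \frac{3}{13 B}$)
$2 \cdot 20 j{\left(30 \right)} = 2 \cdot 20 \frac{24 - 30^{2}}{104 \cdot 30} = 40 \cdot \frac{1}{104} \cdot \frac{1}{30} \left(24 - 900\right) = 40 \cdot \frac{1}{104} \cdot \frac{1}{30} \left(-876\right) = 40 \left(- \frac{73}{260}\right) = - \frac{146}{13}$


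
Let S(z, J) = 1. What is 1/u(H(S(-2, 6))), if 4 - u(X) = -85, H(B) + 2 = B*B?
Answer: 1/89 ≈ 0.011236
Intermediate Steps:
H(B) = -2 + B² (H(B) = -2 + B*B = -2 + B²)
u(X) = 89 (u(X) = 4 - 1*(-85) = 4 + 85 = 89)
1/u(H(S(-2, 6))) = 1/89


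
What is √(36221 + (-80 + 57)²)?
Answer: 35*√30 ≈ 191.70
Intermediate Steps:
√(36221 + (-80 + 57)²) = √(36221 + (-23)²) = √(36221 + 529) = √36750 = 35*√30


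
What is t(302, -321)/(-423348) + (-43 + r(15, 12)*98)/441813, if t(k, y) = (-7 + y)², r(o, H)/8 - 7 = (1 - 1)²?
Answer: -3768906661/15586720827 ≈ -0.24180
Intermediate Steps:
r(o, H) = 56 (r(o, H) = 56 + 8*(1 - 1)² = 56 + 8*0² = 56 + 8*0 = 56 + 0 = 56)
t(302, -321)/(-423348) + (-43 + r(15, 12)*98)/441813 = (-7 - 321)²/(-423348) + (-43 + 56*98)/441813 = (-328)²*(-1/423348) + (-43 + 5488)*(1/441813) = 107584*(-1/423348) + 5445*(1/441813) = -26896/105837 + 1815/147271 = -3768906661/15586720827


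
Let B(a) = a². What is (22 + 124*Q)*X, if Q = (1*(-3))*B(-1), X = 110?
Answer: -38500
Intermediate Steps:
Q = -3 (Q = (1*(-3))*(-1)² = -3*1 = -3)
(22 + 124*Q)*X = (22 + 124*(-3))*110 = (22 - 372)*110 = -350*110 = -38500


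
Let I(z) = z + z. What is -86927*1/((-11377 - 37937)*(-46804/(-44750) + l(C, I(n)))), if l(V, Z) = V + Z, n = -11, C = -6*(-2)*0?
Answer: -1944991625/23120770272 ≈ -0.084123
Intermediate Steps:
C = 0 (C = 12*0 = 0)
I(z) = 2*z
-86927*1/((-11377 - 37937)*(-46804/(-44750) + l(C, I(n)))) = -86927*1/((-11377 - 37937)*(-46804/(-44750) + (0 + 2*(-11)))) = -86927*(-1/(49314*(-46804*(-1/44750) + (0 - 22)))) = -86927*(-1/(49314*(23402/22375 - 22))) = -86927/((-468848/22375*(-49314))) = -86927/23120770272/22375 = -86927*22375/23120770272 = -1944991625/23120770272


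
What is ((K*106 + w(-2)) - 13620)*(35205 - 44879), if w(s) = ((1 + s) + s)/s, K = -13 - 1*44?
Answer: 190195677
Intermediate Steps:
K = -57 (K = -13 - 44 = -57)
w(s) = (1 + 2*s)/s
((K*106 + w(-2)) - 13620)*(35205 - 44879) = ((-57*106 + (2 + 1/(-2))) - 13620)*(35205 - 44879) = ((-6042 + (2 - ½)) - 13620)*(-9674) = ((-6042 + 3/2) - 13620)*(-9674) = (-12081/2 - 13620)*(-9674) = -39321/2*(-9674) = 190195677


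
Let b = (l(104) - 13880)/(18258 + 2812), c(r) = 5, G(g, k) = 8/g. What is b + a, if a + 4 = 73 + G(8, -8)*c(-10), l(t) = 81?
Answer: 1545381/21070 ≈ 73.345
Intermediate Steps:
b = -13799/21070 (b = (81 - 13880)/(18258 + 2812) = -13799/21070 ≈ -0.65491)
a = 74 (a = -4 + (73 + (8/8)*5) = -4 + (73 + (8*(⅛))*5) = -4 + (73 + 1*5) = -4 + (73 + 5) = -4 + 78 = 74)
b + a = -13799/21070 + 74 = 1545381/21070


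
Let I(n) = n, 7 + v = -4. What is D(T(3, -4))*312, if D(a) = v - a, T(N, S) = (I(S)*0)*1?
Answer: -3432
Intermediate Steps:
v = -11 (v = -7 - 4 = -11)
T(N, S) = 0 (T(N, S) = (S*0)*1 = 0*1 = 0)
D(a) = -11 - a
D(T(3, -4))*312 = (-11 - 1*0)*312 = (-11 + 0)*312 = -11*312 = -3432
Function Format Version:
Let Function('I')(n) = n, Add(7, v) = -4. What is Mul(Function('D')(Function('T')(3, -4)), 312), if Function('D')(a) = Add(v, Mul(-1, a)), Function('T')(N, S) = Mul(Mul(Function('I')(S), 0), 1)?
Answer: -3432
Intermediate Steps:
v = -11 (v = Add(-7, -4) = -11)
Function('T')(N, S) = 0 (Function('T')(N, S) = Mul(Mul(S, 0), 1) = Mul(0, 1) = 0)
Function('D')(a) = Add(-11, Mul(-1, a))
Mul(Function('D')(Function('T')(3, -4)), 312) = Mul(Add(-11, Mul(-1, 0)), 312) = Mul(Add(-11, 0), 312) = Mul(-11, 312) = -3432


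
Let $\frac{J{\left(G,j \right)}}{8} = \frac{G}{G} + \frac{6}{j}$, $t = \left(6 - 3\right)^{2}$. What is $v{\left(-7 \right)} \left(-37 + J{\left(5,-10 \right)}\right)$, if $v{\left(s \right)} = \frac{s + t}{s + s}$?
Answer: $\frac{169}{35} \approx 4.8286$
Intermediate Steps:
$t = 9$ ($t = 3^{2} = 9$)
$v{\left(s \right)} = \frac{9 + s}{2 s}$ ($v{\left(s \right)} = \frac{s + 9}{s + s} = \frac{9 + s}{2 s}$)
$J{\left(G,j \right)} = 8 + \frac{48}{j}$ ($J{\left(G,j \right)} = 8 \left(\frac{G}{G} + \frac{6}{j}\right) = 8 \left(1 + \frac{6}{j}\right) = 8 + \frac{48}{j}$)
$v{\left(-7 \right)} \left(-37 + J{\left(5,-10 \right)}\right) = \frac{9 - 7}{2 \left(-7\right)} \left(-37 + \left(8 + \frac{48}{-10}\right)\right) = \frac{1}{2} \left(- \frac{1}{7}\right) 2 \left(-37 + \left(8 + 48 \left(- \frac{1}{10}\right)\right)\right) = - \frac{-37 + \left(8 - \frac{24}{5}\right)}{7} = - \frac{-37 + \frac{16}{5}}{7} = \left(- \frac{1}{7}\right) \left(- \frac{169}{5}\right) = \frac{169}{35}$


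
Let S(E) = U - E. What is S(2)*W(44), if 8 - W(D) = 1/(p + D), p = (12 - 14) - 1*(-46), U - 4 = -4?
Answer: -703/44 ≈ -15.977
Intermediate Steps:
U = 0 (U = 4 - 4 = 0)
S(E) = -E (S(E) = 0 - E = -E)
p = 44 (p = -2 + 46 = 44)
W(D) = 8 - 1/(44 + D)
S(2)*W(44) = (-1*2)*((351 + 8*44)/(44 + 44)) = -2*(351 + 352)/88 = -703/44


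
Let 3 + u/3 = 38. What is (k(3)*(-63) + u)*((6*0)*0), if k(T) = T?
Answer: 0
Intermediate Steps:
u = 105 (u = -9 + 3*38 = -9 + 114 = 105)
(k(3)*(-63) + u)*((6*0)*0) = (3*(-63) + 105)*((6*0)*0) = (-189 + 105)*(0*0) = -84*0 = 0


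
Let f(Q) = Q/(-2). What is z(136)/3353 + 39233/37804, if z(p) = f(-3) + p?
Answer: 136746299/126756812 ≈ 1.0788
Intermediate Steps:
f(Q) = -Q/2 (f(Q) = Q*(-½) = -Q/2)
z(p) = 3/2 + p (z(p) = -½*(-3) + p = 3/2 + p)
z(136)/3353 + 39233/37804 = (3/2 + 136)/3353 + 39233/37804 = (275/2)*(1/3353) + 39233*(1/37804) = 275/6706 + 39233/37804 = 136746299/126756812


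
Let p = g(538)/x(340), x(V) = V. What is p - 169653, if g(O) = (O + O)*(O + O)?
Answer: -14131061/85 ≈ -1.6625e+5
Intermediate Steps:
g(O) = 4*O² (g(O) = (2*O)*(2*O) = 4*O²)
p = 289444/85 (p = (4*538²)/340 = (4*289444)*(1/340) = 1157776*(1/340) = 289444/85 ≈ 3405.2)
p - 169653 = 289444/85 - 169653 = -14131061/85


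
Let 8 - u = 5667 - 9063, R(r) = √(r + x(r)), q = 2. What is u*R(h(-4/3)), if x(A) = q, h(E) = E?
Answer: 3404*√6/3 ≈ 2779.4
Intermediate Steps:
x(A) = 2
R(r) = √(2 + r) (R(r) = √(r + 2) = √(2 + r))
u = 3404 (u = 8 - (5667 - 9063) = 8 - 1*(-3396) = 8 + 3396 = 3404)
u*R(h(-4/3)) = 3404*√(2 - 4/3) = 3404*√(⅔) = 3404*(√6/3) = 3404*√6/3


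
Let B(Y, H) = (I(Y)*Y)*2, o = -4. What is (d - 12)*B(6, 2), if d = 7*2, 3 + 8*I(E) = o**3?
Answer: -201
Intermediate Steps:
I(E) = -67/8 (I(E) = -3/8 + (1/8)*(-4)**3 = -3/8 + (1/8)*(-64) = -3/8 - 8 = -67/8)
B(Y, H) = -67*Y/4 (B(Y, H) = -67*Y/8*2 = -67*Y/4)
d = 14
(d - 12)*B(6, 2) = (14 - 12)*(-67/4*6) = 2*(-201/2) = -201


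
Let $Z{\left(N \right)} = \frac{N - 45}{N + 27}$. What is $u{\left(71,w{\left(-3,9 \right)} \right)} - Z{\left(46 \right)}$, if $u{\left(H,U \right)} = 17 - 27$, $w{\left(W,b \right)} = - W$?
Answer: $- \frac{731}{73} \approx -10.014$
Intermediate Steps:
$Z{\left(N \right)} = \frac{-45 + N}{27 + N}$
$u{\left(H,U \right)} = -10$
$u{\left(71,w{\left(-3,9 \right)} \right)} - Z{\left(46 \right)} = -10 - \frac{-45 + 46}{27 + 46} = -10 - \frac{1}{73} \cdot 1 = -10 - \frac{1}{73} = - \frac{731}{73}$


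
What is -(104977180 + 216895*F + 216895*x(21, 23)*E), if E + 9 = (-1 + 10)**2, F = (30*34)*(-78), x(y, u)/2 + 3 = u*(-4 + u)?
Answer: 3596119100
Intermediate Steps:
x(y, u) = -6 + 2*u*(-4 + u) (x(y, u) = -6 + 2*(u*(-4 + u)) = -6 + 2*u*(-4 + u))
F = -79560 (F = 1020*(-78) = -79560)
E = 72 (E = -9 + (-1 + 10)**2 = -9 + 9**2 = -9 + 81 = 72)
-(104977180 + 216895*F + 216895*x(21, 23)*E) = -(-17151189020 + 216895*(-6 - 8*23 + 2*23**2)*72) = -(-17151189020 + 216895*(-6 - 184 + 2*529)*72) = -(-17151189020 + 216895*(-6 - 184 + 1058)*72) = -(-17151189020 + 13555069920) = -216895/(1/(-79560 + (62496 + 484))) = -216895/(1/(-79560 + 62980)) = -216895/(1/(-16580)) = -216895/(-1/16580) = -216895*(-16580) = 3596119100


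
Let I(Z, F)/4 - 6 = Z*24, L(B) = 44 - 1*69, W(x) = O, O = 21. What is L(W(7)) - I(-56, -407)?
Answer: 5327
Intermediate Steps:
W(x) = 21
L(B) = -25 (L(B) = 44 - 69 = -25)
I(Z, F) = 24 + 96*Z (I(Z, F) = 24 + 4*(Z*24) = 24 + 4*(24*Z) = 24 + 96*Z)
L(W(7)) - I(-56, -407) = -25 - (24 + 96*(-56)) = -25 - (24 - 5376) = -25 - 1*(-5352) = -25 + 5352 = 5327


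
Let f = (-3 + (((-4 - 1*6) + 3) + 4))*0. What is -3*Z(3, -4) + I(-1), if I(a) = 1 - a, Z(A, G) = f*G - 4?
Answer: 14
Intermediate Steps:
f = 0 (f = (-3 + (((-4 - 6) + 3) + 4))*0 = (-3 + ((-10 + 3) + 4))*0 = (-3 + (-7 + 4))*0 = (-3 - 3)*0 = -6*0 = 0)
Z(A, G) = -4 (Z(A, G) = 0*G - 4 = 0 - 4 = -4)
-3*Z(3, -4) + I(-1) = -3*(-4) + (1 - 1*(-1)) = 12 + (1 + 1) = 12 + 2 = 14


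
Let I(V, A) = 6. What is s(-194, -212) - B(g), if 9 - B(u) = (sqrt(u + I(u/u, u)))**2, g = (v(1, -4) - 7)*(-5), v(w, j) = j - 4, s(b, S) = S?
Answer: -140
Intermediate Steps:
v(w, j) = -4 + j
g = 75 (g = ((-4 - 4) - 7)*(-5) = (-8 - 7)*(-5) = -15*(-5) = 75)
B(u) = 3 - u (B(u) = 9 - (sqrt(u + 6))**2 = 9 - (sqrt(6 + u))**2 = 9 - (6 + u) = 9 + (-6 - u) = 3 - u)
s(-194, -212) - B(g) = -212 - (3 - 1*75) = -212 - (3 - 75) = -212 - 1*(-72) = -212 + 72 = -140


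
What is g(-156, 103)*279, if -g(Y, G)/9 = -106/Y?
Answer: -44361/26 ≈ -1706.2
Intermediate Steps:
g(Y, G) = 954/Y (g(Y, G) = -(-954)/Y = 954/Y)
g(-156, 103)*279 = (954/(-156))*279 = (954*(-1/156))*279 = -159/26*279 = -44361/26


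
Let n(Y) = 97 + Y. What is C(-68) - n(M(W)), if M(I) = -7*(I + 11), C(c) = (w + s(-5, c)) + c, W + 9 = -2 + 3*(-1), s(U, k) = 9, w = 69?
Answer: -108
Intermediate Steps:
W = -14 (W = -9 + (-2 + 3*(-1)) = -9 + (-2 - 3) = -9 - 5 = -14)
C(c) = 78 + c (C(c) = (69 + 9) + c = 78 + c)
M(I) = -77 - 7*I (M(I) = -7*(11 + I) = -77 - 7*I)
C(-68) - n(M(W)) = (78 - 68) - (97 + (-77 - 7*(-14))) = 10 - (97 + (-77 + 98)) = 10 - (97 + 21) = 10 - 1*118 = 10 - 118 = -108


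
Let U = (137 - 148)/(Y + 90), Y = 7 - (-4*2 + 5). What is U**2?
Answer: 121/10000 ≈ 0.012100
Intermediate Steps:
Y = 10 (Y = 7 - (-8 + 5) = 7 - 1*(-3) = 7 + 3 = 10)
U = -11/100 (U = (137 - 148)/(10 + 90) = -11/100 ≈ -0.11000)
U**2 = (-11/100)**2 = 121/10000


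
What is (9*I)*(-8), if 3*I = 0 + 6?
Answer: -144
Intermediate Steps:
I = 2 (I = (0 + 6)/3 = (⅓)*6 = 2)
(9*I)*(-8) = (9*2)*(-8) = 18*(-8) = -144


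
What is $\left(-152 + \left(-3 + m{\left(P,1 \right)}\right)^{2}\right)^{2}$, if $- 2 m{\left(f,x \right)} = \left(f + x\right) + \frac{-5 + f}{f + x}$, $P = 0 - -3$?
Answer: $\frac{4289041}{256} \approx 16754.0$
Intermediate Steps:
$P = 3$ ($P = 0 + 3 = 3$)
$m{\left(f,x \right)} = - \frac{f}{2} - \frac{x}{2} - \frac{-5 + f}{2 \left(f + x\right)}$ ($m{\left(f,x \right)} = - \frac{\left(f + x\right) + \frac{-5 + f}{f + x}}{2} = - \frac{f + x + \frac{-5 + f}{f + x}}{2} = - \frac{f}{2} - \frac{x}{2} - \frac{-5 + f}{2 \left(f + x\right)}$)
$\left(-152 + \left(-3 + m{\left(P,1 \right)}\right)^{2}\right)^{2} = \left(-152 + \left(-3 + \frac{5 - 3 - 3^{2} - 1^{2} - 6 \cdot 1}{2 \left(3 + 1\right)}\right)^{2}\right)^{2} = \left(-152 + \left(-3 + \frac{5 - 3 - 9 - 1 - 6}{2 \cdot 4}\right)^{2}\right)^{2} = \left(-152 + \left(-3 + \frac{1}{2} \cdot \frac{1}{4} \left(5 - 3 - 9 - 1 - 6\right)\right)^{2}\right)^{2} = \left(-152 + \left(-3 + \frac{1}{2} \cdot \frac{1}{4} \left(-14\right)\right)^{2}\right)^{2} = \left(-152 + \left(-3 - \frac{7}{4}\right)^{2}\right)^{2} = \left(-152 + \left(- \frac{19}{4}\right)^{2}\right)^{2} = \left(-152 + \frac{361}{16}\right)^{2} = \left(- \frac{2071}{16}\right)^{2} = \frac{4289041}{256}$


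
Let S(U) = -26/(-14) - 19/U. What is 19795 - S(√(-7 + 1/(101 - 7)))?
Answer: 138552/7 - 19*I*√6862/219 ≈ 19793.0 - 7.1868*I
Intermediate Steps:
S(U) = 13/7 - 19/U (S(U) = -26*(-1/14) - 19/U = 13/7 - 19/U)
19795 - S(√(-7 + 1/(101 - 7))) = 19795 - (13/7 - 19/√(-7 + 1/(101 - 7))) = 19795 - (13/7 - 19/√(-7 + 1/94)) = 19795 - (13/7 - 19*(-I*√6862/219)) = 19795 - (13/7 - (-19)*I*√6862/219) = 19795 - (13/7 + 19*I*√6862/219) = 19795 + (-13/7 - 19*I*√6862/219) = 138552/7 - 19*I*√6862/219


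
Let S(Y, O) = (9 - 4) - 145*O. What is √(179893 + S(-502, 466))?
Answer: 2*√28082 ≈ 335.15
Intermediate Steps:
S(Y, O) = 5 - 145*O
√(179893 + S(-502, 466)) = √(179893 + (5 - 145*466)) = √(179893 + (5 - 67570)) = √(179893 - 67565) = √112328 = 2*√28082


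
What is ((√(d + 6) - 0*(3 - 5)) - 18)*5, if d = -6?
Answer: -90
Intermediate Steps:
((√(d + 6) - 0*(3 - 5)) - 18)*5 = ((√(-6 + 6) - 0*(3 - 5)) - 18)*5 = ((√0 - 0*(-2)) - 18)*5 = ((0 - 1*0) - 18)*5 = ((0 + 0) - 18)*5 = (0 - 18)*5 = -18*5 = -90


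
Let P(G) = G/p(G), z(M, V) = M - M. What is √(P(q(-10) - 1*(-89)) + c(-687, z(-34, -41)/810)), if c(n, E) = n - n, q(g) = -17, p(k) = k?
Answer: 1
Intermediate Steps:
z(M, V) = 0
P(G) = 1 (P(G) = G/G = 1)
c(n, E) = 0
√(P(q(-10) - 1*(-89)) + c(-687, z(-34, -41)/810)) = √(1 + 0) = √1 = 1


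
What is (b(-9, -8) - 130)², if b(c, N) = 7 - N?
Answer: 13225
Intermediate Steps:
(b(-9, -8) - 130)² = ((7 - 1*(-8)) - 130)² = ((7 + 8) - 130)² = (15 - 130)² = (-115)² = 13225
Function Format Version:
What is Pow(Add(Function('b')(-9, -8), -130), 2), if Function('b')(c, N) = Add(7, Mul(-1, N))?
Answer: 13225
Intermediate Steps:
Pow(Add(Function('b')(-9, -8), -130), 2) = Pow(Add(Add(7, Mul(-1, -8)), -130), 2) = Pow(Add(Add(7, 8), -130), 2) = Pow(Add(15, -130), 2) = Pow(-115, 2) = 13225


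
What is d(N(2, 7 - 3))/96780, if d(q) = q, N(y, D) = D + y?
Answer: 1/16130 ≈ 6.1996e-5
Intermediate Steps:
d(N(2, 7 - 3))/96780 = ((7 - 3) + 2)/96780 = (4 + 2)*(1/96780) = 6*(1/96780) = 1/16130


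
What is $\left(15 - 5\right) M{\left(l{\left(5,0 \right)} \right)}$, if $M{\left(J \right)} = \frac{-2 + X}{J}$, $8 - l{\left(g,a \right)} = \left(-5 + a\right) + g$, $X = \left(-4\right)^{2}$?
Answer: $\frac{35}{2} \approx 17.5$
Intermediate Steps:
$X = 16$
$l{\left(g,a \right)} = 13 - a - g$ ($l{\left(g,a \right)} = 8 - \left(\left(-5 + a\right) + g\right) = 8 - \left(-5 + a + g\right) = 13 - a - g$)
$M{\left(J \right)} = \frac{14}{J}$ ($M{\left(J \right)} = \frac{-2 + 16}{J} = \frac{14}{J}$)
$\left(15 - 5\right) M{\left(l{\left(5,0 \right)} \right)} = \left(15 - 5\right) \frac{14}{13 - 0 - 5} = 10 \frac{14}{13 + 0 - 5} = 10 \cdot \frac{14}{8} = 10 \cdot 14 \cdot \frac{1}{8} = 10 \cdot \frac{7}{4} = \frac{35}{2}$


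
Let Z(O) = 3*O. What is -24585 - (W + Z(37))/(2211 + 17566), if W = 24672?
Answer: -486242328/19777 ≈ -24586.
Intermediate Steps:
-24585 - (W + Z(37))/(2211 + 17566) = -24585 - (24672 + 3*37)/(2211 + 17566) = -24585 - (24672 + 111)/19777 = -24585 - 24783/19777 = -486242328/19777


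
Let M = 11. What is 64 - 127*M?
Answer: -1333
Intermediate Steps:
64 - 127*M = 64 - 127*11 = 64 - 1397 = -1333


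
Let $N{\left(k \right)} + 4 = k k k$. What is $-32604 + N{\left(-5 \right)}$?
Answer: $-32733$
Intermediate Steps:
$N{\left(k \right)} = -4 + k^{3}$ ($N{\left(k \right)} = -4 + k k k = -4 + k^{2} k = -4 + k^{3}$)
$-32604 + N{\left(-5 \right)} = -32604 + \left(-4 + \left(-5\right)^{3}\right) = -32604 - 129 = -32733$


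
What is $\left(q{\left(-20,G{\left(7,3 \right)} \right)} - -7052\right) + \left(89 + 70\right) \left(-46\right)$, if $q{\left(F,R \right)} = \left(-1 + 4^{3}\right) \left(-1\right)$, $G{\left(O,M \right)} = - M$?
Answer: $-325$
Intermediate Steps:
$q{\left(F,R \right)} = -63$ ($q{\left(F,R \right)} = \left(-1 + 64\right) \left(-1\right) = 63 \left(-1\right) = -63$)
$\left(q{\left(-20,G{\left(7,3 \right)} \right)} - -7052\right) + \left(89 + 70\right) \left(-46\right) = \left(-63 - -7052\right) + \left(89 + 70\right) \left(-46\right) = \left(-63 + 7052\right) + 159 \left(-46\right) = 6989 - 7314 = -325$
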